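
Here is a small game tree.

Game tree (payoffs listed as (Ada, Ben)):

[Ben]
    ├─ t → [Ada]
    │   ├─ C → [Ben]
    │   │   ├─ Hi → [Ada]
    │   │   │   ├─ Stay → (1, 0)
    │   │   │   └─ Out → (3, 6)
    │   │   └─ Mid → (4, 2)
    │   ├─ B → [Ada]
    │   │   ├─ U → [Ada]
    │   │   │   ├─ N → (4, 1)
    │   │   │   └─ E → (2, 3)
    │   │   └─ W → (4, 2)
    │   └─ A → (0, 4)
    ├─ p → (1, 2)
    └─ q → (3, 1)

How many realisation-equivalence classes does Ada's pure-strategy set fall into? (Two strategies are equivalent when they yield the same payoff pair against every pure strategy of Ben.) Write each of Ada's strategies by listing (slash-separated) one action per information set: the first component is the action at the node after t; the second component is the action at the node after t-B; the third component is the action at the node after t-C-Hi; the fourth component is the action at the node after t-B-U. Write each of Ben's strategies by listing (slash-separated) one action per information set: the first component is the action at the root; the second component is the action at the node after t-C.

Ada has 24 pure strategies: C/U/Stay/N, C/U/Stay/E, C/U/Out/N, C/U/Out/E, C/W/Stay/N, C/W/Stay/E, C/W/Out/N, C/W/Out/E, B/U/Stay/N, B/U/Stay/E, B/U/Out/N, B/U/Out/E, B/W/Stay/N, B/W/Stay/E, B/W/Out/N, B/W/Out/E, A/U/Stay/N, A/U/Stay/E, A/U/Out/N, A/U/Out/E, A/W/Stay/N, A/W/Stay/E, A/W/Out/N, A/W/Out/E. Columns: t/Hi, t/Mid, p/Hi, p/Mid, q/Hi, q/Mid.
{C/U/Stay/N, C/U/Stay/E, C/W/Stay/N, C/W/Stay/E} → row (1,0) (4,2) (1,2) (1,2) (3,1) (3,1)
{C/U/Out/N, C/U/Out/E, C/W/Out/N, C/W/Out/E} → row (3,6) (4,2) (1,2) (1,2) (3,1) (3,1)
{B/U/Stay/N, B/U/Out/N} → row (4,1) (4,1) (1,2) (1,2) (3,1) (3,1)
{B/U/Stay/E, B/U/Out/E} → row (2,3) (2,3) (1,2) (1,2) (3,1) (3,1)
{B/W/Stay/N, B/W/Stay/E, B/W/Out/N, B/W/Out/E} → row (4,2) (4,2) (1,2) (1,2) (3,1) (3,1)
{A/U/Stay/N, A/U/Stay/E, A/U/Out/N, A/U/Out/E, A/W/Stay/N, A/W/Stay/E, A/W/Out/N, A/W/Out/E} → row (0,4) (0,4) (1,2) (1,2) (3,1) (3,1)
That's 6 distinct rows out of 24 strategies.

6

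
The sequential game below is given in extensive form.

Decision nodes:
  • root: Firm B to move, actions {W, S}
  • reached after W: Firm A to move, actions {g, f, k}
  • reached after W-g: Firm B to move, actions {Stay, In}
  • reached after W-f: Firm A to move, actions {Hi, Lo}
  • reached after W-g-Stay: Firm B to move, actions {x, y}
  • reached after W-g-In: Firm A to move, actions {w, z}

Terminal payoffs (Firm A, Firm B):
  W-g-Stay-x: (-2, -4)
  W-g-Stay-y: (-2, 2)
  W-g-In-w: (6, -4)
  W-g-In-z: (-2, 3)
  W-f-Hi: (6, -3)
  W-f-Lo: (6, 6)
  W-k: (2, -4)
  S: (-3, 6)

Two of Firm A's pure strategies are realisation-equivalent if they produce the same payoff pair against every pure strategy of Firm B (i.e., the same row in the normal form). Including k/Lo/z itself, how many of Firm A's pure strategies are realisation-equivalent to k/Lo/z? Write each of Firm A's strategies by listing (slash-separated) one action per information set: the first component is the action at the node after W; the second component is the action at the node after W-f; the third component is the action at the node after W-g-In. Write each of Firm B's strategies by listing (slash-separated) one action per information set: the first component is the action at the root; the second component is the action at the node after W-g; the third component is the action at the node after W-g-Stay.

4

Row for k/Lo/z (columns W/Stay/x, W/Stay/y, W/In/x, W/In/y, S/Stay/x, S/Stay/y, S/In/x, S/In/y): (2,-4) (2,-4) (2,-4) (2,-4) (-3,6) (-3,6) (-3,6) (-3,6).
Under k/Lo/z, Firm A's choice at the node after W-f and at the node after W-g-In can never be reached regardless of what Firm B does, so varying those choices leaves every outcome unchanged.
Holding the reachable choices fixed and varying the unreachable ones freely already gives 2 × 2 = 4 equivalent strategies.
No other strategy reproduces this row, so those 4 are the full class: k/Hi/w, k/Hi/z, k/Lo/w, k/Lo/z.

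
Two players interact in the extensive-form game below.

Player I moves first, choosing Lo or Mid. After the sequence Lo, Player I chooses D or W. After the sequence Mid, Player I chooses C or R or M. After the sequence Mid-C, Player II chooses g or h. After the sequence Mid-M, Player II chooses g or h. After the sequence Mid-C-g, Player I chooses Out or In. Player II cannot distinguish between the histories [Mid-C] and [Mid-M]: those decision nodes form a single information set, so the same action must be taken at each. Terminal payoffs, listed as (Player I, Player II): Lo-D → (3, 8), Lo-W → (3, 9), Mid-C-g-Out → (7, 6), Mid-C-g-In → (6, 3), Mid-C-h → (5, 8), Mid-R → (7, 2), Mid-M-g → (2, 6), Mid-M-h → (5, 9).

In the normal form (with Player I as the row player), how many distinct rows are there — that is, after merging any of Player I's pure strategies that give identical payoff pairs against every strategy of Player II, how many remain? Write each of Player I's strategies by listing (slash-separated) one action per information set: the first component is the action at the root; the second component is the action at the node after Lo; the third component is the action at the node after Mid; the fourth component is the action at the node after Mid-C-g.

6

Player I has 24 pure strategies: Lo/D/C/Out, Lo/D/C/In, Lo/D/R/Out, Lo/D/R/In, Lo/D/M/Out, Lo/D/M/In, Lo/W/C/Out, Lo/W/C/In, Lo/W/R/Out, Lo/W/R/In, Lo/W/M/Out, Lo/W/M/In, Mid/D/C/Out, Mid/D/C/In, Mid/D/R/Out, Mid/D/R/In, Mid/D/M/Out, Mid/D/M/In, Mid/W/C/Out, Mid/W/C/In, Mid/W/R/Out, Mid/W/R/In, Mid/W/M/Out, Mid/W/M/In. Columns: g, h.
{Lo/D/C/Out, Lo/D/C/In, Lo/D/R/Out, Lo/D/R/In, Lo/D/M/Out, Lo/D/M/In} → row (3,8) (3,8)
{Lo/W/C/Out, Lo/W/C/In, Lo/W/R/Out, Lo/W/R/In, Lo/W/M/Out, Lo/W/M/In} → row (3,9) (3,9)
{Mid/D/C/Out, Mid/W/C/Out} → row (7,6) (5,8)
{Mid/D/C/In, Mid/W/C/In} → row (6,3) (5,8)
{Mid/D/R/Out, Mid/D/R/In, Mid/W/R/Out, Mid/W/R/In} → row (7,2) (7,2)
{Mid/D/M/Out, Mid/D/M/In, Mid/W/M/Out, Mid/W/M/In} → row (2,6) (5,9)
That's 6 distinct rows out of 24 strategies.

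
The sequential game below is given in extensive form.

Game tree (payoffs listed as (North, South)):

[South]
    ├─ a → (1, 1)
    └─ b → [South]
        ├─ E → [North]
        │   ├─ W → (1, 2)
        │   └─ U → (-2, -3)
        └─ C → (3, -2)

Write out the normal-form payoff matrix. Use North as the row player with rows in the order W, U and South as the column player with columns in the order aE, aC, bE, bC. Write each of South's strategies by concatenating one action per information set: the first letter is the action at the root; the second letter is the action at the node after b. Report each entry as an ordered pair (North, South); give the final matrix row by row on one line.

W: (1,1) (1,1) (1,2) (3,-2) | U: (1,1) (1,1) (-2,-3) (3,-2)

           aE       aC       bE       bC
   W    (1,1)    (1,1)    (1,2)   (3,-2)
   U    (1,1)    (1,1)  (-2,-3)   (3,-2)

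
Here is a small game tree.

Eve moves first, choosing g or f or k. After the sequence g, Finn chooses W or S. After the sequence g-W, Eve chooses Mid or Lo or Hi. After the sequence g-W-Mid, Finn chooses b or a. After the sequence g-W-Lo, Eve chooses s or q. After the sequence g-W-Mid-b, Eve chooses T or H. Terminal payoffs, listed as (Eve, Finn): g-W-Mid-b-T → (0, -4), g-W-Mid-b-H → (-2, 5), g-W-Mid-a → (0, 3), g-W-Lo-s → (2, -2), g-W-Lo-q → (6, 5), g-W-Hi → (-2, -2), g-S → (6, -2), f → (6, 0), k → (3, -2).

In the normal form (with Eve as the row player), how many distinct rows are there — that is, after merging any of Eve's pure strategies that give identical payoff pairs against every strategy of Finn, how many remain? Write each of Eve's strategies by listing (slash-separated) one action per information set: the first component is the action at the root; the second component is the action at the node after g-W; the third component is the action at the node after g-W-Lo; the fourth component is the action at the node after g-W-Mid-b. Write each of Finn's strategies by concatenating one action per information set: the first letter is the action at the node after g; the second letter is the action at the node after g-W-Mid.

7

Eve has 36 pure strategies: g/Mid/s/T, g/Mid/s/H, g/Mid/q/T, g/Mid/q/H, g/Lo/s/T, g/Lo/s/H, g/Lo/q/T, g/Lo/q/H, g/Hi/s/T, g/Hi/s/H, g/Hi/q/T, g/Hi/q/H, f/Mid/s/T, f/Mid/s/H, f/Mid/q/T, f/Mid/q/H, f/Lo/s/T, f/Lo/s/H, f/Lo/q/T, f/Lo/q/H, f/Hi/s/T, f/Hi/s/H, f/Hi/q/T, f/Hi/q/H, k/Mid/s/T, k/Mid/s/H, k/Mid/q/T, k/Mid/q/H, k/Lo/s/T, k/Lo/s/H, k/Lo/q/T, k/Lo/q/H, k/Hi/s/T, k/Hi/s/H, k/Hi/q/T, k/Hi/q/H. Columns: Wb, Wa, Sb, Sa.
{g/Mid/s/T, g/Mid/q/T} → row (0,-4) (0,3) (6,-2) (6,-2)
{g/Mid/s/H, g/Mid/q/H} → row (-2,5) (0,3) (6,-2) (6,-2)
{g/Lo/s/T, g/Lo/s/H} → row (2,-2) (2,-2) (6,-2) (6,-2)
{g/Lo/q/T, g/Lo/q/H} → row (6,5) (6,5) (6,-2) (6,-2)
{g/Hi/s/T, g/Hi/s/H, g/Hi/q/T, g/Hi/q/H} → row (-2,-2) (-2,-2) (6,-2) (6,-2)
{f/Mid/s/T, f/Mid/s/H, f/Mid/q/T, f/Mid/q/H, f/Lo/s/T, f/Lo/s/H, f/Lo/q/T, f/Lo/q/H, f/Hi/s/T, f/Hi/s/H, f/Hi/q/T, f/Hi/q/H} → row (6,0) (6,0) (6,0) (6,0)
{k/Mid/s/T, k/Mid/s/H, k/Mid/q/T, k/Mid/q/H, k/Lo/s/T, k/Lo/s/H, k/Lo/q/T, k/Lo/q/H, k/Hi/s/T, k/Hi/s/H, k/Hi/q/T, k/Hi/q/H} → row (3,-2) (3,-2) (3,-2) (3,-2)
That's 7 distinct rows out of 36 strategies.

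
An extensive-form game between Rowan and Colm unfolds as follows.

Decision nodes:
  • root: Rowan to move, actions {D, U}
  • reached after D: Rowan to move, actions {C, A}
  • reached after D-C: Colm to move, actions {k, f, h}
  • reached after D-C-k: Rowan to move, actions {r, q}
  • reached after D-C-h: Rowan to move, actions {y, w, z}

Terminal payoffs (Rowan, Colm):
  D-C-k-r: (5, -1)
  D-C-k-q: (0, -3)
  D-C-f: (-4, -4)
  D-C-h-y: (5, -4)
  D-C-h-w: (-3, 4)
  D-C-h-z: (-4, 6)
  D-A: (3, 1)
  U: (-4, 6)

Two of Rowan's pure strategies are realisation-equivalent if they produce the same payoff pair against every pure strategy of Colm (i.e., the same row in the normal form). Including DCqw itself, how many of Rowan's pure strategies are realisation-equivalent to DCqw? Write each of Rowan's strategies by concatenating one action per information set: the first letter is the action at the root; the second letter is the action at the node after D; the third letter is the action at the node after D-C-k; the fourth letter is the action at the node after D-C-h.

1

Row for DCqw (columns k, f, h): (0,-3) (-4,-4) (-3,4).
Every one of Rowan's information sets is on the play path for some reply by Colm when Rowan follows DCqw.
Changing the action at any of them therefore changes at least one column, so only DCqw itself gives this row.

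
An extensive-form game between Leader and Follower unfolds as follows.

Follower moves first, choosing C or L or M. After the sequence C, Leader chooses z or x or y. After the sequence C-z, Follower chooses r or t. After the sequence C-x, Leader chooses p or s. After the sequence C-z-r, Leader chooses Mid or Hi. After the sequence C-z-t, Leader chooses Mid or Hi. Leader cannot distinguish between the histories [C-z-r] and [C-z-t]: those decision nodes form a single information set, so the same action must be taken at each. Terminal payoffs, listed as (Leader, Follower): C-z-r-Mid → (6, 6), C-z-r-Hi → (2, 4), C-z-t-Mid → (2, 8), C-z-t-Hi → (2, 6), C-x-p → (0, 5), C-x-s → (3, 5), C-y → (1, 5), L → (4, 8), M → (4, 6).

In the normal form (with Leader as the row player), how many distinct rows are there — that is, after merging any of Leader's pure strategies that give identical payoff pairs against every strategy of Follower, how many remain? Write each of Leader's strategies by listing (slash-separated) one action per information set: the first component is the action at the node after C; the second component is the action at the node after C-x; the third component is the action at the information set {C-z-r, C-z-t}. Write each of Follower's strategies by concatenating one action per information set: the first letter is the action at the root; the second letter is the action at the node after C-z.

Leader has 12 pure strategies: z/p/Mid, z/p/Hi, z/s/Mid, z/s/Hi, x/p/Mid, x/p/Hi, x/s/Mid, x/s/Hi, y/p/Mid, y/p/Hi, y/s/Mid, y/s/Hi. Columns: Cr, Ct, Lr, Lt, Mr, Mt.
{z/p/Mid, z/s/Mid} → row (6,6) (2,8) (4,8) (4,8) (4,6) (4,6)
{z/p/Hi, z/s/Hi} → row (2,4) (2,6) (4,8) (4,8) (4,6) (4,6)
{x/p/Mid, x/p/Hi} → row (0,5) (0,5) (4,8) (4,8) (4,6) (4,6)
{x/s/Mid, x/s/Hi} → row (3,5) (3,5) (4,8) (4,8) (4,6) (4,6)
{y/p/Mid, y/p/Hi, y/s/Mid, y/s/Hi} → row (1,5) (1,5) (4,8) (4,8) (4,6) (4,6)
That's 5 distinct rows out of 12 strategies.

5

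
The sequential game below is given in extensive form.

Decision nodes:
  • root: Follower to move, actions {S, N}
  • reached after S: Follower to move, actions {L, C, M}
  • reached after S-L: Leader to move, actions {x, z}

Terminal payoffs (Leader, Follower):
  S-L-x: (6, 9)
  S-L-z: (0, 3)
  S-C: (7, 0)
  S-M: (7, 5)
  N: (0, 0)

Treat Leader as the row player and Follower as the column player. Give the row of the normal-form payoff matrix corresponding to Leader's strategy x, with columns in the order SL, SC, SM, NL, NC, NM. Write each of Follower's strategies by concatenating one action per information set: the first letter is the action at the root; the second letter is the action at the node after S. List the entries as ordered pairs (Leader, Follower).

vs SL: Follower plays S → Follower plays L at [S] → Leader plays x at [S-L] → (6, 9)
vs SC: Follower plays S → Follower plays C at [S] → (7, 0)
vs SM: Follower plays S → Follower plays M at [S] → (7, 5)
vs NL: Follower plays N → (0, 0)
vs NC: Follower plays N → (0, 0)
vs NM: Follower plays N → (0, 0)

(6,9) (7,0) (7,5) (0,0) (0,0) (0,0)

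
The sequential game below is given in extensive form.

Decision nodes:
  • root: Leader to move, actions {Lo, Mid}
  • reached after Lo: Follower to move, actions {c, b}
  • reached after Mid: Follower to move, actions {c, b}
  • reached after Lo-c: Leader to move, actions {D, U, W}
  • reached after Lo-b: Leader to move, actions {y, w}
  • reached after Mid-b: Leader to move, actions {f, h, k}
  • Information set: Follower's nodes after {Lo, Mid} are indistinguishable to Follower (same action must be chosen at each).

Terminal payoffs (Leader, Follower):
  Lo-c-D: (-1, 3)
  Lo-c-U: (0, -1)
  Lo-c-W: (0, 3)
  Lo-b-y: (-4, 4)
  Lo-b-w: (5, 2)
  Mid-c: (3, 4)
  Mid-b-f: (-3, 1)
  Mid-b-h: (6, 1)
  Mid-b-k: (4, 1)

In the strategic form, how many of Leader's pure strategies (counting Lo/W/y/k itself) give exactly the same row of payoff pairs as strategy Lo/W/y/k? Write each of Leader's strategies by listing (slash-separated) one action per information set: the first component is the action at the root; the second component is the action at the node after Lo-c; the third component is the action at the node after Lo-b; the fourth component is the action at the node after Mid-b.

Row for Lo/W/y/k (columns c, b): (0,3) (-4,4).
Under Lo/W/y/k, Leader's choice at the node after Mid-b can never be reached regardless of what Follower does, so varying those choices leaves every outcome unchanged.
Holding the reachable choices fixed and varying the unreachable one freely already gives 3 equivalent strategies.
No other strategy reproduces this row, so those 3 are the full class: Lo/W/y/f, Lo/W/y/h, Lo/W/y/k.

3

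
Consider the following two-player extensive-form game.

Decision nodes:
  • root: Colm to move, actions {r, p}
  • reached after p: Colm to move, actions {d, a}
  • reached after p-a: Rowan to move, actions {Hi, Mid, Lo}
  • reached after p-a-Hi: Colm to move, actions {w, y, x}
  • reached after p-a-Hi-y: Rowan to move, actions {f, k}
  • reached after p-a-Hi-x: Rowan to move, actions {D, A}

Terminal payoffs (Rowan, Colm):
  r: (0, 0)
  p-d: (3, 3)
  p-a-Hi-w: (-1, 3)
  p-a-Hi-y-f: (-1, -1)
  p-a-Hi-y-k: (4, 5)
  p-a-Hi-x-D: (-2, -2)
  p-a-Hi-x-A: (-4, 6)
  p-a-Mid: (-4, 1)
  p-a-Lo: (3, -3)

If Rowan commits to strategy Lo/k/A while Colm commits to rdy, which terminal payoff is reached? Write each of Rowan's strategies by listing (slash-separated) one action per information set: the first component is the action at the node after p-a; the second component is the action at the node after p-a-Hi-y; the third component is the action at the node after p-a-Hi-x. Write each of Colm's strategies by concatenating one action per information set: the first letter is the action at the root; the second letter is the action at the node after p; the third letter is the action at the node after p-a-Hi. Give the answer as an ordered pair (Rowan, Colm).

Trace the play path from the root:
  Colm plays r
→ terminal payoff (0, 0).
(Rowan's choice at the node after p-a is never reached on this path, so it doesn't affect the outcome.)

(0, 0)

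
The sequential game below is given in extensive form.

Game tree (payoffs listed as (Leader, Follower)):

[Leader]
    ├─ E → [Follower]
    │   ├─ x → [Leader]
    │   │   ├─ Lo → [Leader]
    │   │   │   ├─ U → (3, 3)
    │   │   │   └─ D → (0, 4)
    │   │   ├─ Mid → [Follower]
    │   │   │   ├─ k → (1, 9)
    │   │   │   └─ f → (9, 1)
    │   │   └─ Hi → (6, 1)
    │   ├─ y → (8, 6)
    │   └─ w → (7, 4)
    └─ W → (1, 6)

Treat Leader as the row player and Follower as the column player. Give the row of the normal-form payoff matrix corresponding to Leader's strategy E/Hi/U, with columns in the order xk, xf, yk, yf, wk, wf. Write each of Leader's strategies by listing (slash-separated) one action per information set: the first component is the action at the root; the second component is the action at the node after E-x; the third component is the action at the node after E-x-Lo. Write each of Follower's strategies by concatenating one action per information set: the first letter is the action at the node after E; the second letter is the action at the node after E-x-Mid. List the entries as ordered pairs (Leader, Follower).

vs xk: Leader plays E → Follower plays x at [E] → Leader plays Hi at [E-x] → (6, 1)
vs xf: Leader plays E → Follower plays x at [E] → Leader plays Hi at [E-x] → (6, 1)
vs yk: Leader plays E → Follower plays y at [E] → (8, 6)
vs yf: Leader plays E → Follower plays y at [E] → (8, 6)
vs wk: Leader plays E → Follower plays w at [E] → (7, 4)
vs wf: Leader plays E → Follower plays w at [E] → (7, 4)

(6,1) (6,1) (8,6) (8,6) (7,4) (7,4)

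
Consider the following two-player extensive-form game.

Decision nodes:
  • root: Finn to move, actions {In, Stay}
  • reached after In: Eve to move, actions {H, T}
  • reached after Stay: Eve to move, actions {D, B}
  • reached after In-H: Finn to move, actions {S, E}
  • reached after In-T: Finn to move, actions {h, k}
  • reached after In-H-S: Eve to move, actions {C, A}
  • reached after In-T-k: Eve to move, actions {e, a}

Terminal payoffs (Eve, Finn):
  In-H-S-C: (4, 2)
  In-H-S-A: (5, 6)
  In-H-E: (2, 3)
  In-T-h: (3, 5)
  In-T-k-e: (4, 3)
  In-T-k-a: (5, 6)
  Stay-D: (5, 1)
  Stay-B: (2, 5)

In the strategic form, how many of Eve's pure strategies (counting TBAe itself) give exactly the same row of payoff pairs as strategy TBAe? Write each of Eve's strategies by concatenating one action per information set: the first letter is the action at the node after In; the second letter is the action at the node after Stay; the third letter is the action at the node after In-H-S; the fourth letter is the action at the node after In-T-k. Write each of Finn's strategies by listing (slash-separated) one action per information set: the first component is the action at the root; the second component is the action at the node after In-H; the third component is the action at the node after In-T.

Row for TBAe (columns In/S/h, In/S/k, In/E/h, In/E/k, Stay/S/h, Stay/S/k, Stay/E/h, Stay/E/k): (3,5) (4,3) (3,5) (4,3) (2,5) (2,5) (2,5) (2,5).
Under TBAe, Eve's choice at the node after In-H-S can never be reached regardless of what Finn does, so varying those choices leaves every outcome unchanged.
Holding the reachable choices fixed and varying the unreachable one freely already gives 2 equivalent strategies.
No other strategy reproduces this row, so those 2 are the full class: TBCe, TBAe.

2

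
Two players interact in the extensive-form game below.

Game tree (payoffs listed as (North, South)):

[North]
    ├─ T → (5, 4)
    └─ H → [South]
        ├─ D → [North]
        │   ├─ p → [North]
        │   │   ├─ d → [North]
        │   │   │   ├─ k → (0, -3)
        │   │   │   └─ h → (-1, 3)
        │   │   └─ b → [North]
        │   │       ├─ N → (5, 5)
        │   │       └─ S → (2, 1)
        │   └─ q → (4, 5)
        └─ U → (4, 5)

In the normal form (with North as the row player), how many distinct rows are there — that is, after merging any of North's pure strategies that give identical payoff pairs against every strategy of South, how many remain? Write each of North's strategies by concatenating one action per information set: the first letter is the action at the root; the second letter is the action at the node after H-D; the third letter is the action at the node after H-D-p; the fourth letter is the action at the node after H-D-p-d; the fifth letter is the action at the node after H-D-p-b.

North has 32 pure strategies: TpdkN, TpdkS, TpdhN, TpdhS, TpbkN, TpbkS, TpbhN, TpbhS, TqdkN, TqdkS, TqdhN, TqdhS, TqbkN, TqbkS, TqbhN, TqbhS, HpdkN, HpdkS, HpdhN, HpdhS, HpbkN, HpbkS, HpbhN, HpbhS, HqdkN, HqdkS, HqdhN, HqdhS, HqbkN, HqbkS, HqbhN, HqbhS. Columns: D, U.
{TpdkN, TpdkS, TpdhN, TpdhS, TpbkN, TpbkS, TpbhN, TpbhS, TqdkN, TqdkS, TqdhN, TqdhS, TqbkN, TqbkS, TqbhN, TqbhS} → row (5,4) (5,4)
{HpdkN, HpdkS} → row (0,-3) (4,5)
{HpdhN, HpdhS} → row (-1,3) (4,5)
{HpbkN, HpbhN} → row (5,5) (4,5)
{HpbkS, HpbhS} → row (2,1) (4,5)
{HqdkN, HqdkS, HqdhN, HqdhS, HqbkN, HqbkS, HqbhN, HqbhS} → row (4,5) (4,5)
That's 6 distinct rows out of 32 strategies.

6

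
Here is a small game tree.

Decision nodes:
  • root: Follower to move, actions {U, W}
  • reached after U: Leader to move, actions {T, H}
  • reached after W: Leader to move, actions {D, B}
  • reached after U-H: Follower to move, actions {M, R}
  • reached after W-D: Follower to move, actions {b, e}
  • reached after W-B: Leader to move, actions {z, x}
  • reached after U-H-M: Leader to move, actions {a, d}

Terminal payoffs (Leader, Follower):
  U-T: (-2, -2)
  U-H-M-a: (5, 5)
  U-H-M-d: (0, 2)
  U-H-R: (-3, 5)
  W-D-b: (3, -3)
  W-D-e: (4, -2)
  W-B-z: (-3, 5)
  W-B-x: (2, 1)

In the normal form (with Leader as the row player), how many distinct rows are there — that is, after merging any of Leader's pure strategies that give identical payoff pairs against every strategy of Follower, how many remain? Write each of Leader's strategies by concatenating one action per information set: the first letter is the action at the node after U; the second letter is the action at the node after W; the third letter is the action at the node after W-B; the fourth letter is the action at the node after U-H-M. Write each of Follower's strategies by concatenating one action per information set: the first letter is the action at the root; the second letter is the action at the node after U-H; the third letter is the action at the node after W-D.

Leader has 16 pure strategies: TDza, TDzd, TDxa, TDxd, TBza, TBzd, TBxa, TBxd, HDza, HDzd, HDxa, HDxd, HBza, HBzd, HBxa, HBxd. Columns: UMb, UMe, URb, URe, WMb, WMe, WRb, WRe.
{TDza, TDzd, TDxa, TDxd} → row (-2,-2) (-2,-2) (-2,-2) (-2,-2) (3,-3) (4,-2) (3,-3) (4,-2)
{TBza, TBzd} → row (-2,-2) (-2,-2) (-2,-2) (-2,-2) (-3,5) (-3,5) (-3,5) (-3,5)
{TBxa, TBxd} → row (-2,-2) (-2,-2) (-2,-2) (-2,-2) (2,1) (2,1) (2,1) (2,1)
{HDza, HDxa} → row (5,5) (5,5) (-3,5) (-3,5) (3,-3) (4,-2) (3,-3) (4,-2)
{HDzd, HDxd} → row (0,2) (0,2) (-3,5) (-3,5) (3,-3) (4,-2) (3,-3) (4,-2)
{HBza} → row (5,5) (5,5) (-3,5) (-3,5) (-3,5) (-3,5) (-3,5) (-3,5)
{HBzd} → row (0,2) (0,2) (-3,5) (-3,5) (-3,5) (-3,5) (-3,5) (-3,5)
{HBxa} → row (5,5) (5,5) (-3,5) (-3,5) (2,1) (2,1) (2,1) (2,1)
{HBxd} → row (0,2) (0,2) (-3,5) (-3,5) (2,1) (2,1) (2,1) (2,1)
That's 9 distinct rows out of 16 strategies.

9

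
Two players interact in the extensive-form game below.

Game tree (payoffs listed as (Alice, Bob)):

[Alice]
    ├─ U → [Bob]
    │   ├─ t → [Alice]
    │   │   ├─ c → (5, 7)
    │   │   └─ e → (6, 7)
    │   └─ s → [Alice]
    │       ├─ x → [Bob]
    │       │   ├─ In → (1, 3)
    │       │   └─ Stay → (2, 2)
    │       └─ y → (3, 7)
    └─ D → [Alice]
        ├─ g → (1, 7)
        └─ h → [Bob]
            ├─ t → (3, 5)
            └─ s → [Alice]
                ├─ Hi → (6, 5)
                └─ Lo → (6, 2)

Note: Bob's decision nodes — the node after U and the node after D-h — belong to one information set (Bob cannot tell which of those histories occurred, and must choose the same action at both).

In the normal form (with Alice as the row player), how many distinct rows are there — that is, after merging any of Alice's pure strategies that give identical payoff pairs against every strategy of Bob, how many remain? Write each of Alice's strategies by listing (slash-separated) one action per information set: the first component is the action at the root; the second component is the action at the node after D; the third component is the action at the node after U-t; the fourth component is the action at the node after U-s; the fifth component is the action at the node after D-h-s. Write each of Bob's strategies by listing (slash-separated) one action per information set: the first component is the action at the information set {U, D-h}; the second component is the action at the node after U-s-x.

7

Alice has 32 pure strategies: U/g/c/x/Hi, U/g/c/x/Lo, U/g/c/y/Hi, U/g/c/y/Lo, U/g/e/x/Hi, U/g/e/x/Lo, U/g/e/y/Hi, U/g/e/y/Lo, U/h/c/x/Hi, U/h/c/x/Lo, U/h/c/y/Hi, U/h/c/y/Lo, U/h/e/x/Hi, U/h/e/x/Lo, U/h/e/y/Hi, U/h/e/y/Lo, D/g/c/x/Hi, D/g/c/x/Lo, D/g/c/y/Hi, D/g/c/y/Lo, D/g/e/x/Hi, D/g/e/x/Lo, D/g/e/y/Hi, D/g/e/y/Lo, D/h/c/x/Hi, D/h/c/x/Lo, D/h/c/y/Hi, D/h/c/y/Lo, D/h/e/x/Hi, D/h/e/x/Lo, D/h/e/y/Hi, D/h/e/y/Lo. Columns: t/In, t/Stay, s/In, s/Stay.
{U/g/c/x/Hi, U/g/c/x/Lo, U/h/c/x/Hi, U/h/c/x/Lo} → row (5,7) (5,7) (1,3) (2,2)
{U/g/c/y/Hi, U/g/c/y/Lo, U/h/c/y/Hi, U/h/c/y/Lo} → row (5,7) (5,7) (3,7) (3,7)
{U/g/e/x/Hi, U/g/e/x/Lo, U/h/e/x/Hi, U/h/e/x/Lo} → row (6,7) (6,7) (1,3) (2,2)
{U/g/e/y/Hi, U/g/e/y/Lo, U/h/e/y/Hi, U/h/e/y/Lo} → row (6,7) (6,7) (3,7) (3,7)
{D/g/c/x/Hi, D/g/c/x/Lo, D/g/c/y/Hi, D/g/c/y/Lo, D/g/e/x/Hi, D/g/e/x/Lo, D/g/e/y/Hi, D/g/e/y/Lo} → row (1,7) (1,7) (1,7) (1,7)
{D/h/c/x/Hi, D/h/c/y/Hi, D/h/e/x/Hi, D/h/e/y/Hi} → row (3,5) (3,5) (6,5) (6,5)
{D/h/c/x/Lo, D/h/c/y/Lo, D/h/e/x/Lo, D/h/e/y/Lo} → row (3,5) (3,5) (6,2) (6,2)
That's 7 distinct rows out of 32 strategies.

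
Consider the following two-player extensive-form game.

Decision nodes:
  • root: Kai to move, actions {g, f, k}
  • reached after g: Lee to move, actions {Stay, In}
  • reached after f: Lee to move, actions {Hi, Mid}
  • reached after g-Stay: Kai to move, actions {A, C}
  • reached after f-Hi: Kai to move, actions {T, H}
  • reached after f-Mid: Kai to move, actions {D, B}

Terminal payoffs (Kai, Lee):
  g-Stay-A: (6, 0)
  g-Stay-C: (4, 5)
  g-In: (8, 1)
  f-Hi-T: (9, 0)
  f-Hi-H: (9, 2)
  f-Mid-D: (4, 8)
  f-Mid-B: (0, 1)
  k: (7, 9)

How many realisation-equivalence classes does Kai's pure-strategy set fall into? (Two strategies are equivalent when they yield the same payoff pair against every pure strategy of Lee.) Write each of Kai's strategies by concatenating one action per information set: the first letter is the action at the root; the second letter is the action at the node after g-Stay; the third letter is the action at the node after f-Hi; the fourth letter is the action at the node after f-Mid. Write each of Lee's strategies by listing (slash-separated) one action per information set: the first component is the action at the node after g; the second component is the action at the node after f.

Kai has 24 pure strategies: gATD, gATB, gAHD, gAHB, gCTD, gCTB, gCHD, gCHB, fATD, fATB, fAHD, fAHB, fCTD, fCTB, fCHD, fCHB, kATD, kATB, kAHD, kAHB, kCTD, kCTB, kCHD, kCHB. Columns: Stay/Hi, Stay/Mid, In/Hi, In/Mid.
{gATD, gATB, gAHD, gAHB} → row (6,0) (6,0) (8,1) (8,1)
{gCTD, gCTB, gCHD, gCHB} → row (4,5) (4,5) (8,1) (8,1)
{fATD, fCTD} → row (9,0) (4,8) (9,0) (4,8)
{fATB, fCTB} → row (9,0) (0,1) (9,0) (0,1)
{fAHD, fCHD} → row (9,2) (4,8) (9,2) (4,8)
{fAHB, fCHB} → row (9,2) (0,1) (9,2) (0,1)
{kATD, kATB, kAHD, kAHB, kCTD, kCTB, kCHD, kCHB} → row (7,9) (7,9) (7,9) (7,9)
That's 7 distinct rows out of 24 strategies.

7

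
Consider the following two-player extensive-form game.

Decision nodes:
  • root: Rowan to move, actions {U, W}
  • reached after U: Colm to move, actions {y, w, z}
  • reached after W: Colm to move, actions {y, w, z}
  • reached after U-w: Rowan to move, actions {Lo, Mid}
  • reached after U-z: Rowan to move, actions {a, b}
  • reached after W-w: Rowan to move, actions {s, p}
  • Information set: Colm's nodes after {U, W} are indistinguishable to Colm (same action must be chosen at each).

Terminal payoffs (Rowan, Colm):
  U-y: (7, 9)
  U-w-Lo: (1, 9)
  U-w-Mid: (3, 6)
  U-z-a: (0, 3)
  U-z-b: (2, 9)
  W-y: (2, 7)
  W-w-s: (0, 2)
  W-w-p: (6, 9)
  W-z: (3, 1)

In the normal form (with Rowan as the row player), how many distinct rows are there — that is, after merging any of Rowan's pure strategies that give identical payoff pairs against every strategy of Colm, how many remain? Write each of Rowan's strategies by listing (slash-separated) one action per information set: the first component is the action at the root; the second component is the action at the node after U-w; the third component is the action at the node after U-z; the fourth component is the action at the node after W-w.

6

Rowan has 16 pure strategies: U/Lo/a/s, U/Lo/a/p, U/Lo/b/s, U/Lo/b/p, U/Mid/a/s, U/Mid/a/p, U/Mid/b/s, U/Mid/b/p, W/Lo/a/s, W/Lo/a/p, W/Lo/b/s, W/Lo/b/p, W/Mid/a/s, W/Mid/a/p, W/Mid/b/s, W/Mid/b/p. Columns: y, w, z.
{U/Lo/a/s, U/Lo/a/p} → row (7,9) (1,9) (0,3)
{U/Lo/b/s, U/Lo/b/p} → row (7,9) (1,9) (2,9)
{U/Mid/a/s, U/Mid/a/p} → row (7,9) (3,6) (0,3)
{U/Mid/b/s, U/Mid/b/p} → row (7,9) (3,6) (2,9)
{W/Lo/a/s, W/Lo/b/s, W/Mid/a/s, W/Mid/b/s} → row (2,7) (0,2) (3,1)
{W/Lo/a/p, W/Lo/b/p, W/Mid/a/p, W/Mid/b/p} → row (2,7) (6,9) (3,1)
That's 6 distinct rows out of 16 strategies.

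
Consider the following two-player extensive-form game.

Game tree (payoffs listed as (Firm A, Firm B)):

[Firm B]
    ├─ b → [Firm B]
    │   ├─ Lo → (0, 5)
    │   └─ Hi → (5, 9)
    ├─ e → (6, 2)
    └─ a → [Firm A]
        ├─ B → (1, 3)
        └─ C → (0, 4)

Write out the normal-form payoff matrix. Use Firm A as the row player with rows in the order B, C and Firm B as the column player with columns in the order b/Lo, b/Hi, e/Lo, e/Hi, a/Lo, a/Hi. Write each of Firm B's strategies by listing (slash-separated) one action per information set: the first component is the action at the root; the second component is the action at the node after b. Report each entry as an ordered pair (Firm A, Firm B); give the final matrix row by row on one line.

B: (0,5) (5,9) (6,2) (6,2) (1,3) (1,3) | C: (0,5) (5,9) (6,2) (6,2) (0,4) (0,4)

Row B: b/Lo→(0,5), b/Hi→(5,9), e/Lo→(6,2), e/Hi→(6,2), a/Lo→(1,3), a/Hi→(1,3)
Row C: b/Lo→(0,5), b/Hi→(5,9), e/Lo→(6,2), e/Hi→(6,2), a/Lo→(0,4), a/Hi→(0,4)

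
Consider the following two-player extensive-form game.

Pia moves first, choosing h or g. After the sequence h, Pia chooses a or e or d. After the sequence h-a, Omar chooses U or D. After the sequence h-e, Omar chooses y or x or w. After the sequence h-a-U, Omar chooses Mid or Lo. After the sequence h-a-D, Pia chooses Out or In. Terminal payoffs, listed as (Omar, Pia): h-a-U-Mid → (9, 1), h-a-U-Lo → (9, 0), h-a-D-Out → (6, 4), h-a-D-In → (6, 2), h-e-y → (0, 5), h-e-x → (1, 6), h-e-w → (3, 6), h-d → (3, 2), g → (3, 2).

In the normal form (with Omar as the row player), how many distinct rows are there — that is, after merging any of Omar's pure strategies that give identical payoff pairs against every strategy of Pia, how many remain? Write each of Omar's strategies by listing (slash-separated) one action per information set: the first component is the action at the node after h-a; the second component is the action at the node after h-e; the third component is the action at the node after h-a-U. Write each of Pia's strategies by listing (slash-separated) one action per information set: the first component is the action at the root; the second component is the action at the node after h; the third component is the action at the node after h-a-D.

9

Omar has 12 pure strategies: U/y/Mid, U/y/Lo, U/x/Mid, U/x/Lo, U/w/Mid, U/w/Lo, D/y/Mid, D/y/Lo, D/x/Mid, D/x/Lo, D/w/Mid, D/w/Lo. Columns: h/a/Out, h/a/In, h/e/Out, h/e/In, h/d/Out, h/d/In, g/a/Out, g/a/In, g/e/Out, g/e/In, g/d/Out, g/d/In.
{U/y/Mid} → row (9,1) (9,1) (0,5) (0,5) (3,2) (3,2) (3,2) (3,2) (3,2) (3,2) (3,2) (3,2)
{U/y/Lo} → row (9,0) (9,0) (0,5) (0,5) (3,2) (3,2) (3,2) (3,2) (3,2) (3,2) (3,2) (3,2)
{U/x/Mid} → row (9,1) (9,1) (1,6) (1,6) (3,2) (3,2) (3,2) (3,2) (3,2) (3,2) (3,2) (3,2)
{U/x/Lo} → row (9,0) (9,0) (1,6) (1,6) (3,2) (3,2) (3,2) (3,2) (3,2) (3,2) (3,2) (3,2)
{U/w/Mid} → row (9,1) (9,1) (3,6) (3,6) (3,2) (3,2) (3,2) (3,2) (3,2) (3,2) (3,2) (3,2)
{U/w/Lo} → row (9,0) (9,0) (3,6) (3,6) (3,2) (3,2) (3,2) (3,2) (3,2) (3,2) (3,2) (3,2)
{D/y/Mid, D/y/Lo} → row (6,4) (6,2) (0,5) (0,5) (3,2) (3,2) (3,2) (3,2) (3,2) (3,2) (3,2) (3,2)
{D/x/Mid, D/x/Lo} → row (6,4) (6,2) (1,6) (1,6) (3,2) (3,2) (3,2) (3,2) (3,2) (3,2) (3,2) (3,2)
{D/w/Mid, D/w/Lo} → row (6,4) (6,2) (3,6) (3,6) (3,2) (3,2) (3,2) (3,2) (3,2) (3,2) (3,2) (3,2)
That's 9 distinct rows out of 12 strategies.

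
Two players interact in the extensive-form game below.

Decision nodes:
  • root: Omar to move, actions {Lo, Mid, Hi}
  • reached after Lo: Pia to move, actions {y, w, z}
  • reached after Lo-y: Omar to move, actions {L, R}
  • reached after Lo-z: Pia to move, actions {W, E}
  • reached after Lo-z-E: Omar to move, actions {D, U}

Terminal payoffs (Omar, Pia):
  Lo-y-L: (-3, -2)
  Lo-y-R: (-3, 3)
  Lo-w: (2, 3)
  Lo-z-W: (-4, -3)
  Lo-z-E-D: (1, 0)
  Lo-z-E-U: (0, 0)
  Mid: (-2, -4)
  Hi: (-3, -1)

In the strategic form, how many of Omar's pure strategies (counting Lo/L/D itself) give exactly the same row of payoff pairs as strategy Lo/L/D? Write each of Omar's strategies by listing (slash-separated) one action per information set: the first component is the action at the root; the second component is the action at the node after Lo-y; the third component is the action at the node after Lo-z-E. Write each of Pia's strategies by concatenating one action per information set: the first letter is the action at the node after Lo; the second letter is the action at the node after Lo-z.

1

Row for Lo/L/D (columns yW, yE, wW, wE, zW, zE): (-3,-2) (-3,-2) (2,3) (2,3) (-4,-3) (1,0).
Every one of Omar's information sets is on the play path for some reply by Pia when Omar follows Lo/L/D.
Changing the action at any of them therefore changes at least one column, so only Lo/L/D itself gives this row.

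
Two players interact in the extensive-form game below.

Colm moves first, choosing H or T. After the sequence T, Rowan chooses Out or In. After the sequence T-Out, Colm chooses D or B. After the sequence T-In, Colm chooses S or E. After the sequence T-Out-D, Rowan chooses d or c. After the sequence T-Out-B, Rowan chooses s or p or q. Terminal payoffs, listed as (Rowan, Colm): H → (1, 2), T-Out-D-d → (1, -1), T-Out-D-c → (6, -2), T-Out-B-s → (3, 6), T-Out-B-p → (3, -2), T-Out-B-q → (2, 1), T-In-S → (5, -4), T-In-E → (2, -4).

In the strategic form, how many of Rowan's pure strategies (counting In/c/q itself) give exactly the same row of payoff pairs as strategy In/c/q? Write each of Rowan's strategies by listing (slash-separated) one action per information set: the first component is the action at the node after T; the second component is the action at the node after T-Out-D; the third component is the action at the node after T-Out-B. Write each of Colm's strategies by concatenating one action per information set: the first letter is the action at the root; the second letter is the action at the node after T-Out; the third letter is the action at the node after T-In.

6

Row for In/c/q (columns HDS, HDE, HBS, HBE, TDS, TDE, TBS, TBE): (1,2) (1,2) (1,2) (1,2) (5,-4) (2,-4) (5,-4) (2,-4).
Under In/c/q, Rowan's choice at the node after T-Out-D and at the node after T-Out-B can never be reached regardless of what Colm does, so varying those choices leaves every outcome unchanged.
Holding the reachable choices fixed and varying the unreachable ones freely already gives 2 × 3 = 6 equivalent strategies.
No other strategy reproduces this row, so those 6 are the full class: In/d/s, In/d/p, In/d/q, In/c/s, In/c/p, In/c/q.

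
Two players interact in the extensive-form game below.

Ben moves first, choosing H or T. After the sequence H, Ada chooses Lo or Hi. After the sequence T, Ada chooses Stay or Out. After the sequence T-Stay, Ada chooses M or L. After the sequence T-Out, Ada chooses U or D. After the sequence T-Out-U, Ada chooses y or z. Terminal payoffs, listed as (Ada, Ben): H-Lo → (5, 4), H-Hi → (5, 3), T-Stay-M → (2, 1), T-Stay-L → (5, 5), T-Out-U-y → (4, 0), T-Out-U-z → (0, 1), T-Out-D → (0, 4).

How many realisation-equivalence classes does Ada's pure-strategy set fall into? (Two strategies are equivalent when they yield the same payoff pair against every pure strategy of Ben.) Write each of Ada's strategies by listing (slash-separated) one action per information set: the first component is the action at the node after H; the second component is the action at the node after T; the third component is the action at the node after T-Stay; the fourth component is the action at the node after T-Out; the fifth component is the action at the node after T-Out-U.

10

Ada has 32 pure strategies: Lo/Stay/M/U/y, Lo/Stay/M/U/z, Lo/Stay/M/D/y, Lo/Stay/M/D/z, Lo/Stay/L/U/y, Lo/Stay/L/U/z, Lo/Stay/L/D/y, Lo/Stay/L/D/z, Lo/Out/M/U/y, Lo/Out/M/U/z, Lo/Out/M/D/y, Lo/Out/M/D/z, Lo/Out/L/U/y, Lo/Out/L/U/z, Lo/Out/L/D/y, Lo/Out/L/D/z, Hi/Stay/M/U/y, Hi/Stay/M/U/z, Hi/Stay/M/D/y, Hi/Stay/M/D/z, Hi/Stay/L/U/y, Hi/Stay/L/U/z, Hi/Stay/L/D/y, Hi/Stay/L/D/z, Hi/Out/M/U/y, Hi/Out/M/U/z, Hi/Out/M/D/y, Hi/Out/M/D/z, Hi/Out/L/U/y, Hi/Out/L/U/z, Hi/Out/L/D/y, Hi/Out/L/D/z. Columns: H, T.
{Lo/Stay/M/U/y, Lo/Stay/M/U/z, Lo/Stay/M/D/y, Lo/Stay/M/D/z} → row (5,4) (2,1)
{Lo/Stay/L/U/y, Lo/Stay/L/U/z, Lo/Stay/L/D/y, Lo/Stay/L/D/z} → row (5,4) (5,5)
{Lo/Out/M/U/y, Lo/Out/L/U/y} → row (5,4) (4,0)
{Lo/Out/M/U/z, Lo/Out/L/U/z} → row (5,4) (0,1)
{Lo/Out/M/D/y, Lo/Out/M/D/z, Lo/Out/L/D/y, Lo/Out/L/D/z} → row (5,4) (0,4)
{Hi/Stay/M/U/y, Hi/Stay/M/U/z, Hi/Stay/M/D/y, Hi/Stay/M/D/z} → row (5,3) (2,1)
{Hi/Stay/L/U/y, Hi/Stay/L/U/z, Hi/Stay/L/D/y, Hi/Stay/L/D/z} → row (5,3) (5,5)
{Hi/Out/M/U/y, Hi/Out/L/U/y} → row (5,3) (4,0)
{Hi/Out/M/U/z, Hi/Out/L/U/z} → row (5,3) (0,1)
{Hi/Out/M/D/y, Hi/Out/M/D/z, Hi/Out/L/D/y, Hi/Out/L/D/z} → row (5,3) (0,4)
That's 10 distinct rows out of 32 strategies.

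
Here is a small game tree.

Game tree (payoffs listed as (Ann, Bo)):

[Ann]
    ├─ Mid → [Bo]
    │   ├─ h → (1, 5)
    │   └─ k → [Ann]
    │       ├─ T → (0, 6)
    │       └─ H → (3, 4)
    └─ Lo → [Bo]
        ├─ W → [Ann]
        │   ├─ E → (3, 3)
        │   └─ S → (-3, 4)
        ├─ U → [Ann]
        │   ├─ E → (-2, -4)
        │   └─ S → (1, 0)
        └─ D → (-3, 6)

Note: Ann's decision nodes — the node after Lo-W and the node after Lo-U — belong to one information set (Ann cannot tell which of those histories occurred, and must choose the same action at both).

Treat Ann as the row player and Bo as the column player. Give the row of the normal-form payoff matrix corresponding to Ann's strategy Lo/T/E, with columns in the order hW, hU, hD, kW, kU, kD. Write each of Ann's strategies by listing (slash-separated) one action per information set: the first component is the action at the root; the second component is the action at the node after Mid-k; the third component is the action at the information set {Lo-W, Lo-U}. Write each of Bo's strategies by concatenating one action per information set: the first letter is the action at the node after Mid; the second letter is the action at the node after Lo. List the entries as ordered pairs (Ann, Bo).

vs hW: Ann plays Lo → Bo plays W at [Lo] → Ann plays E at [Lo-W] → (3, 3)
vs hU: Ann plays Lo → Bo plays U at [Lo] → Ann plays E at [Lo-U] → (-2, -4)
vs hD: Ann plays Lo → Bo plays D at [Lo] → (-3, 6)
vs kW: Ann plays Lo → Bo plays W at [Lo] → Ann plays E at [Lo-W] → (3, 3)
vs kU: Ann plays Lo → Bo plays U at [Lo] → Ann plays E at [Lo-U] → (-2, -4)
vs kD: Ann plays Lo → Bo plays D at [Lo] → (-3, 6)

(3,3) (-2,-4) (-3,6) (3,3) (-2,-4) (-3,6)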